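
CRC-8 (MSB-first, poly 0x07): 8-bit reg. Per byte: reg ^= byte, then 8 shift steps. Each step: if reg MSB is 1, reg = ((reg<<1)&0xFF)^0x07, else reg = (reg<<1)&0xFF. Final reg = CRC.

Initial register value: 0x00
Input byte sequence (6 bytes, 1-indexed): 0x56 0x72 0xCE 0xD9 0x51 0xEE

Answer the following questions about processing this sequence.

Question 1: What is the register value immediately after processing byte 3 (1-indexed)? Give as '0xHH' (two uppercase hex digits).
After byte 1 (0x56): reg=0xA5
After byte 2 (0x72): reg=0x2B
After byte 3 (0xCE): reg=0xB5

Answer: 0xB5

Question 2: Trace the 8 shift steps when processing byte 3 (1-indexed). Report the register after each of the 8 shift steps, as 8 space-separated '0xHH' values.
Answer: 0xCD 0x9D 0x3D 0x7A 0xF4 0xEF 0xD9 0xB5

Derivation:
After byte 1 (0x56): reg=0xA5
After byte 2 (0x72): reg=0x2B
Register before byte 3: 0x2B
After XOR with byte 0xCE: 0xE5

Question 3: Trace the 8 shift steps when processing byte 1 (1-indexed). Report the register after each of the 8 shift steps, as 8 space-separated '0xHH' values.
Register before byte 1: 0x00
After XOR with byte 0x56: 0x56

Answer: 0xAC 0x5F 0xBE 0x7B 0xF6 0xEB 0xD1 0xA5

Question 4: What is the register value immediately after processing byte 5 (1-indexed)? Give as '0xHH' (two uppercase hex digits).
After byte 1 (0x56): reg=0xA5
After byte 2 (0x72): reg=0x2B
After byte 3 (0xCE): reg=0xB5
After byte 4 (0xD9): reg=0x03
After byte 5 (0x51): reg=0xB9

Answer: 0xB9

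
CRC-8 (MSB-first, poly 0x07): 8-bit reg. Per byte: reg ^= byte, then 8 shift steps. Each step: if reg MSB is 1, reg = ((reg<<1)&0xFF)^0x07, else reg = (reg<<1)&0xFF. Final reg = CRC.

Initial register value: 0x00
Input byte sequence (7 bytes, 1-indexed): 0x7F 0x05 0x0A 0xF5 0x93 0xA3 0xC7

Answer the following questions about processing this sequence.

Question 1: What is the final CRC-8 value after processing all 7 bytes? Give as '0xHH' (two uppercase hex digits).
Answer: 0xBB

Derivation:
After byte 1 (0x7F): reg=0x7A
After byte 2 (0x05): reg=0x7A
After byte 3 (0x0A): reg=0x57
After byte 4 (0xF5): reg=0x67
After byte 5 (0x93): reg=0xC2
After byte 6 (0xA3): reg=0x20
After byte 7 (0xC7): reg=0xBB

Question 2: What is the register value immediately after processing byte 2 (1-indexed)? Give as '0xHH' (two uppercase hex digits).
After byte 1 (0x7F): reg=0x7A
After byte 2 (0x05): reg=0x7A

Answer: 0x7A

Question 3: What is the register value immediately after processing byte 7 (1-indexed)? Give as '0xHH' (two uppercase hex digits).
After byte 1 (0x7F): reg=0x7A
After byte 2 (0x05): reg=0x7A
After byte 3 (0x0A): reg=0x57
After byte 4 (0xF5): reg=0x67
After byte 5 (0x93): reg=0xC2
After byte 6 (0xA3): reg=0x20
After byte 7 (0xC7): reg=0xBB

Answer: 0xBB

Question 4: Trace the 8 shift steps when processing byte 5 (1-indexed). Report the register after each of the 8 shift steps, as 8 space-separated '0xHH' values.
Answer: 0xEF 0xD9 0xB5 0x6D 0xDA 0xB3 0x61 0xC2

Derivation:
After byte 1 (0x7F): reg=0x7A
After byte 2 (0x05): reg=0x7A
After byte 3 (0x0A): reg=0x57
After byte 4 (0xF5): reg=0x67
Register before byte 5: 0x67
After XOR with byte 0x93: 0xF4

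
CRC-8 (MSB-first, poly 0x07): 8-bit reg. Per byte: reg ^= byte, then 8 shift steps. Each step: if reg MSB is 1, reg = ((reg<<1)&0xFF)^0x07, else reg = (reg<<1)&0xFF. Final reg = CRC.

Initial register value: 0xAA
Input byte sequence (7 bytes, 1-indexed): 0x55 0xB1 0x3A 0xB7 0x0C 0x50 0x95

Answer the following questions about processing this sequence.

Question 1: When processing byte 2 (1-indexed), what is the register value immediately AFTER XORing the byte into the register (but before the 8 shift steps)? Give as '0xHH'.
Answer: 0x42

Derivation:
Register before byte 2: 0xF3
Byte 2: 0xB1
0xF3 XOR 0xB1 = 0x42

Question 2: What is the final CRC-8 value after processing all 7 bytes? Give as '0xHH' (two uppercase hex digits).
Answer: 0x41

Derivation:
After byte 1 (0x55): reg=0xF3
After byte 2 (0xB1): reg=0xC9
After byte 3 (0x3A): reg=0xD7
After byte 4 (0xB7): reg=0x27
After byte 5 (0x0C): reg=0xD1
After byte 6 (0x50): reg=0x8E
After byte 7 (0x95): reg=0x41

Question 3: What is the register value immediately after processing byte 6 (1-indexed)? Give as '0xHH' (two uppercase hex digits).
Answer: 0x8E

Derivation:
After byte 1 (0x55): reg=0xF3
After byte 2 (0xB1): reg=0xC9
After byte 3 (0x3A): reg=0xD7
After byte 4 (0xB7): reg=0x27
After byte 5 (0x0C): reg=0xD1
After byte 6 (0x50): reg=0x8E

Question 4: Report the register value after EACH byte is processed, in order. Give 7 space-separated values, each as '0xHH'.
0xF3 0xC9 0xD7 0x27 0xD1 0x8E 0x41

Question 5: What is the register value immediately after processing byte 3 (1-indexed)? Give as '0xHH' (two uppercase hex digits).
After byte 1 (0x55): reg=0xF3
After byte 2 (0xB1): reg=0xC9
After byte 3 (0x3A): reg=0xD7

Answer: 0xD7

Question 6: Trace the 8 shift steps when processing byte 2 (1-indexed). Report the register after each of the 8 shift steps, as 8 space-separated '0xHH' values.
After byte 1 (0x55): reg=0xF3
Register before byte 2: 0xF3
After XOR with byte 0xB1: 0x42

Answer: 0x84 0x0F 0x1E 0x3C 0x78 0xF0 0xE7 0xC9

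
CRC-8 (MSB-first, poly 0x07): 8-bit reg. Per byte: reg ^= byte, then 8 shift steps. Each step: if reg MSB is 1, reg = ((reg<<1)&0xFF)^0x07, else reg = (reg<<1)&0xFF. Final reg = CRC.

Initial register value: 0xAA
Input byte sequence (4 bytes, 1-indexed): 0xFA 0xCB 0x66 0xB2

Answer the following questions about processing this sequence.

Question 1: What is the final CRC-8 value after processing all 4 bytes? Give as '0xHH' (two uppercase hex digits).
Answer: 0x01

Derivation:
After byte 1 (0xFA): reg=0xB7
After byte 2 (0xCB): reg=0x73
After byte 3 (0x66): reg=0x6B
After byte 4 (0xB2): reg=0x01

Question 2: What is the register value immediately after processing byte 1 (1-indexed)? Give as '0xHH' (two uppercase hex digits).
Answer: 0xB7

Derivation:
After byte 1 (0xFA): reg=0xB7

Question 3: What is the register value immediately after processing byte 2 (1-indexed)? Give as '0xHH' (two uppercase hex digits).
After byte 1 (0xFA): reg=0xB7
After byte 2 (0xCB): reg=0x73

Answer: 0x73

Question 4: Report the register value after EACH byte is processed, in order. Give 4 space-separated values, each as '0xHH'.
0xB7 0x73 0x6B 0x01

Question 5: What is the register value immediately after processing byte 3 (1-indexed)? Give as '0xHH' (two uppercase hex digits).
After byte 1 (0xFA): reg=0xB7
After byte 2 (0xCB): reg=0x73
After byte 3 (0x66): reg=0x6B

Answer: 0x6B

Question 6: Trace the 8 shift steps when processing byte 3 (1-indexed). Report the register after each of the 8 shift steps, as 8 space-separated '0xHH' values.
After byte 1 (0xFA): reg=0xB7
After byte 2 (0xCB): reg=0x73
Register before byte 3: 0x73
After XOR with byte 0x66: 0x15

Answer: 0x2A 0x54 0xA8 0x57 0xAE 0x5B 0xB6 0x6B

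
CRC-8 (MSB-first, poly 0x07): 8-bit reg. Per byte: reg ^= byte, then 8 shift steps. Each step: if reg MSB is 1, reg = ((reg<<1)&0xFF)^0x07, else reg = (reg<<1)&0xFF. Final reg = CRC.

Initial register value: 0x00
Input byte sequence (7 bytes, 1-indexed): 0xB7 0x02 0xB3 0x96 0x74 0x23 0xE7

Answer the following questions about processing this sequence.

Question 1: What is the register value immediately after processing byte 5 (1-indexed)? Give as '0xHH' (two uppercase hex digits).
After byte 1 (0xB7): reg=0x0C
After byte 2 (0x02): reg=0x2A
After byte 3 (0xB3): reg=0xC6
After byte 4 (0x96): reg=0xB7
After byte 5 (0x74): reg=0x47

Answer: 0x47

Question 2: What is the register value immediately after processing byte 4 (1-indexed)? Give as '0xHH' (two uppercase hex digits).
Answer: 0xB7

Derivation:
After byte 1 (0xB7): reg=0x0C
After byte 2 (0x02): reg=0x2A
After byte 3 (0xB3): reg=0xC6
After byte 4 (0x96): reg=0xB7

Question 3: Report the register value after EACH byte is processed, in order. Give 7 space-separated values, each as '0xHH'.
0x0C 0x2A 0xC6 0xB7 0x47 0x3B 0x1A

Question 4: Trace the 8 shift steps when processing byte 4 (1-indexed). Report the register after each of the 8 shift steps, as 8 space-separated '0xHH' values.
Answer: 0xA0 0x47 0x8E 0x1B 0x36 0x6C 0xD8 0xB7

Derivation:
After byte 1 (0xB7): reg=0x0C
After byte 2 (0x02): reg=0x2A
After byte 3 (0xB3): reg=0xC6
Register before byte 4: 0xC6
After XOR with byte 0x96: 0x50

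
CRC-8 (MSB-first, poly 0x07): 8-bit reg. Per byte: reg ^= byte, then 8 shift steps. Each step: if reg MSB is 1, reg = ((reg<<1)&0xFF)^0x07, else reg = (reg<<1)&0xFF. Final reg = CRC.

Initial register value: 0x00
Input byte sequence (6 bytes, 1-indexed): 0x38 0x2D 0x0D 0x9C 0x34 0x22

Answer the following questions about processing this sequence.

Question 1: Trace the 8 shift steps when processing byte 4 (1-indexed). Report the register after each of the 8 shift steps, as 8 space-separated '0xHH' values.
Answer: 0x90 0x27 0x4E 0x9C 0x3F 0x7E 0xFC 0xFF

Derivation:
After byte 1 (0x38): reg=0xA8
After byte 2 (0x2D): reg=0x92
After byte 3 (0x0D): reg=0xD4
Register before byte 4: 0xD4
After XOR with byte 0x9C: 0x48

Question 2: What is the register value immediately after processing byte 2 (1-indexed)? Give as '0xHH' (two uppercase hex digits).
Answer: 0x92

Derivation:
After byte 1 (0x38): reg=0xA8
After byte 2 (0x2D): reg=0x92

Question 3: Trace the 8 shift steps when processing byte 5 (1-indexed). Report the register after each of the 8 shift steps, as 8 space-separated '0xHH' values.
Answer: 0x91 0x25 0x4A 0x94 0x2F 0x5E 0xBC 0x7F

Derivation:
After byte 1 (0x38): reg=0xA8
After byte 2 (0x2D): reg=0x92
After byte 3 (0x0D): reg=0xD4
After byte 4 (0x9C): reg=0xFF
Register before byte 5: 0xFF
After XOR with byte 0x34: 0xCB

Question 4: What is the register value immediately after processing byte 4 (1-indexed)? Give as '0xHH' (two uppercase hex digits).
After byte 1 (0x38): reg=0xA8
After byte 2 (0x2D): reg=0x92
After byte 3 (0x0D): reg=0xD4
After byte 4 (0x9C): reg=0xFF

Answer: 0xFF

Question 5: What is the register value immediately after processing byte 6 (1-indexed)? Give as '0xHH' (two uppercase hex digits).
Answer: 0x94

Derivation:
After byte 1 (0x38): reg=0xA8
After byte 2 (0x2D): reg=0x92
After byte 3 (0x0D): reg=0xD4
After byte 4 (0x9C): reg=0xFF
After byte 5 (0x34): reg=0x7F
After byte 6 (0x22): reg=0x94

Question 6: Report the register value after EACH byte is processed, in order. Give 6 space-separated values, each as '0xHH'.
0xA8 0x92 0xD4 0xFF 0x7F 0x94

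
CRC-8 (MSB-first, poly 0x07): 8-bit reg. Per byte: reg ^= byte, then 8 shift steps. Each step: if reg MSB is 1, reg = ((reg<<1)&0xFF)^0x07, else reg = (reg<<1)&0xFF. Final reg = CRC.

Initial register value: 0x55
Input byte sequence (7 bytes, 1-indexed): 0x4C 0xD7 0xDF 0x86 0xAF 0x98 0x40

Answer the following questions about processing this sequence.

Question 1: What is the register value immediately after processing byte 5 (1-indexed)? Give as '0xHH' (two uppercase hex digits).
Answer: 0x02

Derivation:
After byte 1 (0x4C): reg=0x4F
After byte 2 (0xD7): reg=0xC1
After byte 3 (0xDF): reg=0x5A
After byte 4 (0x86): reg=0x1A
After byte 5 (0xAF): reg=0x02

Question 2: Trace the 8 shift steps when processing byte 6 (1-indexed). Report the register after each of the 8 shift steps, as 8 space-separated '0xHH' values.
Answer: 0x33 0x66 0xCC 0x9F 0x39 0x72 0xE4 0xCF

Derivation:
After byte 1 (0x4C): reg=0x4F
After byte 2 (0xD7): reg=0xC1
After byte 3 (0xDF): reg=0x5A
After byte 4 (0x86): reg=0x1A
After byte 5 (0xAF): reg=0x02
Register before byte 6: 0x02
After XOR with byte 0x98: 0x9A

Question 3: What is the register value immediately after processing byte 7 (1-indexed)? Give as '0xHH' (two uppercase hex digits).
Answer: 0xA4

Derivation:
After byte 1 (0x4C): reg=0x4F
After byte 2 (0xD7): reg=0xC1
After byte 3 (0xDF): reg=0x5A
After byte 4 (0x86): reg=0x1A
After byte 5 (0xAF): reg=0x02
After byte 6 (0x98): reg=0xCF
After byte 7 (0x40): reg=0xA4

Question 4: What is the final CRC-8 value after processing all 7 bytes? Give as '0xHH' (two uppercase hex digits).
Answer: 0xA4

Derivation:
After byte 1 (0x4C): reg=0x4F
After byte 2 (0xD7): reg=0xC1
After byte 3 (0xDF): reg=0x5A
After byte 4 (0x86): reg=0x1A
After byte 5 (0xAF): reg=0x02
After byte 6 (0x98): reg=0xCF
After byte 7 (0x40): reg=0xA4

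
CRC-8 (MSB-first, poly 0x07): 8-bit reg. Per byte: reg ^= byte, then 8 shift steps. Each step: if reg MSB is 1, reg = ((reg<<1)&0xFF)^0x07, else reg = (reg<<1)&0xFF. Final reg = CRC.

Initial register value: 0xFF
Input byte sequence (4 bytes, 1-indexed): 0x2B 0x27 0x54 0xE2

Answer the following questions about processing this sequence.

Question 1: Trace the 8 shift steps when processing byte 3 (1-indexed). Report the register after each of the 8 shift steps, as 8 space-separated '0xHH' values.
Answer: 0x9E 0x3B 0x76 0xEC 0xDF 0xB9 0x75 0xEA

Derivation:
After byte 1 (0x2B): reg=0x22
After byte 2 (0x27): reg=0x1B
Register before byte 3: 0x1B
After XOR with byte 0x54: 0x4F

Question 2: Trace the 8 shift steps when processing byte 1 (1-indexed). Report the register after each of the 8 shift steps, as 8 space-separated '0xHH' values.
Register before byte 1: 0xFF
After XOR with byte 0x2B: 0xD4

Answer: 0xAF 0x59 0xB2 0x63 0xC6 0x8B 0x11 0x22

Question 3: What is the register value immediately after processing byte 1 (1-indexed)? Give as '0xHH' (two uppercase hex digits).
After byte 1 (0x2B): reg=0x22

Answer: 0x22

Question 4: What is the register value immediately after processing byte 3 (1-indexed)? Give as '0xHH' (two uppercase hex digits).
Answer: 0xEA

Derivation:
After byte 1 (0x2B): reg=0x22
After byte 2 (0x27): reg=0x1B
After byte 3 (0x54): reg=0xEA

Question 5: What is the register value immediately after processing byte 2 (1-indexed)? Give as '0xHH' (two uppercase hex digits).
After byte 1 (0x2B): reg=0x22
After byte 2 (0x27): reg=0x1B

Answer: 0x1B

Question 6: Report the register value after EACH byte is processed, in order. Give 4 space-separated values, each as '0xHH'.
0x22 0x1B 0xEA 0x38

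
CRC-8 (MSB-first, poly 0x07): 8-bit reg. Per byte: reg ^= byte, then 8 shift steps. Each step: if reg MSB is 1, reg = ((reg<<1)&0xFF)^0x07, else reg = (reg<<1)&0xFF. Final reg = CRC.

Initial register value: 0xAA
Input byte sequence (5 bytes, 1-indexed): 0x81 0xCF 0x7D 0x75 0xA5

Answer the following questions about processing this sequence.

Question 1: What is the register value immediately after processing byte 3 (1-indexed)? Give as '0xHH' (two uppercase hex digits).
After byte 1 (0x81): reg=0xD1
After byte 2 (0xCF): reg=0x5A
After byte 3 (0x7D): reg=0xF5

Answer: 0xF5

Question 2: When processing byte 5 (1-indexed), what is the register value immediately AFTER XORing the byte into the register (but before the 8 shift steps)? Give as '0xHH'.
Answer: 0x2C

Derivation:
Register before byte 5: 0x89
Byte 5: 0xA5
0x89 XOR 0xA5 = 0x2C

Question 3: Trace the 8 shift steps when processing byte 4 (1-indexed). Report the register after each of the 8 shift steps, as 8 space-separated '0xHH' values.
After byte 1 (0x81): reg=0xD1
After byte 2 (0xCF): reg=0x5A
After byte 3 (0x7D): reg=0xF5
Register before byte 4: 0xF5
After XOR with byte 0x75: 0x80

Answer: 0x07 0x0E 0x1C 0x38 0x70 0xE0 0xC7 0x89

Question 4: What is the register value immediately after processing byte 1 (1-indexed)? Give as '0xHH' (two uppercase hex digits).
Answer: 0xD1

Derivation:
After byte 1 (0x81): reg=0xD1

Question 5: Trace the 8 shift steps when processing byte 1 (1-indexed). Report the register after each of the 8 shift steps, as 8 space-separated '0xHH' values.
Answer: 0x56 0xAC 0x5F 0xBE 0x7B 0xF6 0xEB 0xD1

Derivation:
Register before byte 1: 0xAA
After XOR with byte 0x81: 0x2B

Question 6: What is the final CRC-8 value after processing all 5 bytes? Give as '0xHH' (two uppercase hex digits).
After byte 1 (0x81): reg=0xD1
After byte 2 (0xCF): reg=0x5A
After byte 3 (0x7D): reg=0xF5
After byte 4 (0x75): reg=0x89
After byte 5 (0xA5): reg=0xC4

Answer: 0xC4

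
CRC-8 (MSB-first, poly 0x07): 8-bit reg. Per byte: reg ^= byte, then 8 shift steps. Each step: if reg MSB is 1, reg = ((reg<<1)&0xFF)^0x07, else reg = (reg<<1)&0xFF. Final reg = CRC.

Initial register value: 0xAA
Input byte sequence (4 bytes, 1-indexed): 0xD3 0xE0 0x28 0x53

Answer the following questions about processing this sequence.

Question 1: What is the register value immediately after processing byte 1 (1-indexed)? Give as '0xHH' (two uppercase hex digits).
Answer: 0x68

Derivation:
After byte 1 (0xD3): reg=0x68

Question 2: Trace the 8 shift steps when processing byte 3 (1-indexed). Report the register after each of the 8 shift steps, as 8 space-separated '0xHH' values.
Answer: 0x35 0x6A 0xD4 0xAF 0x59 0xB2 0x63 0xC6

Derivation:
After byte 1 (0xD3): reg=0x68
After byte 2 (0xE0): reg=0xB1
Register before byte 3: 0xB1
After XOR with byte 0x28: 0x99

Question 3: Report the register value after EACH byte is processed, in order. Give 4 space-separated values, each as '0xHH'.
0x68 0xB1 0xC6 0xE2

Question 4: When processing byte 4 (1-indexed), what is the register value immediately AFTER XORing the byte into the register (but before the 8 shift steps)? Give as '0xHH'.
Answer: 0x95

Derivation:
Register before byte 4: 0xC6
Byte 4: 0x53
0xC6 XOR 0x53 = 0x95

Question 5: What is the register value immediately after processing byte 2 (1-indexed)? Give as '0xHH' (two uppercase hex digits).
After byte 1 (0xD3): reg=0x68
After byte 2 (0xE0): reg=0xB1

Answer: 0xB1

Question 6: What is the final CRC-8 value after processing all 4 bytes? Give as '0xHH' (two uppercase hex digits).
Answer: 0xE2

Derivation:
After byte 1 (0xD3): reg=0x68
After byte 2 (0xE0): reg=0xB1
After byte 3 (0x28): reg=0xC6
After byte 4 (0x53): reg=0xE2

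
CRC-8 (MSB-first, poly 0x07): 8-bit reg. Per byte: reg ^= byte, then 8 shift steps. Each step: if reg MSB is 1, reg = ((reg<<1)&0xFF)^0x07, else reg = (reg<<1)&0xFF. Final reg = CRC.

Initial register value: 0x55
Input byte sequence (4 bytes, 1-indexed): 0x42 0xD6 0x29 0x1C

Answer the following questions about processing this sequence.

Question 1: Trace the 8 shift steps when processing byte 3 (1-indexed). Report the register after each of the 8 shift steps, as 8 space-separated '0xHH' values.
After byte 1 (0x42): reg=0x65
After byte 2 (0xD6): reg=0x10
Register before byte 3: 0x10
After XOR with byte 0x29: 0x39

Answer: 0x72 0xE4 0xCF 0x99 0x35 0x6A 0xD4 0xAF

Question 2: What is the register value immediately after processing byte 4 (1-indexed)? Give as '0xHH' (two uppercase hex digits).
After byte 1 (0x42): reg=0x65
After byte 2 (0xD6): reg=0x10
After byte 3 (0x29): reg=0xAF
After byte 4 (0x1C): reg=0x10

Answer: 0x10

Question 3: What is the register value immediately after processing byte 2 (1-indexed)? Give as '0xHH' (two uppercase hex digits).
Answer: 0x10

Derivation:
After byte 1 (0x42): reg=0x65
After byte 2 (0xD6): reg=0x10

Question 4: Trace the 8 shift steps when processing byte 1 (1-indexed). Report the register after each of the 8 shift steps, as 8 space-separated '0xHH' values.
Answer: 0x2E 0x5C 0xB8 0x77 0xEE 0xDB 0xB1 0x65

Derivation:
Register before byte 1: 0x55
After XOR with byte 0x42: 0x17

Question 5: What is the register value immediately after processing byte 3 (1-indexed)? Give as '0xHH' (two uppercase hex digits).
After byte 1 (0x42): reg=0x65
After byte 2 (0xD6): reg=0x10
After byte 3 (0x29): reg=0xAF

Answer: 0xAF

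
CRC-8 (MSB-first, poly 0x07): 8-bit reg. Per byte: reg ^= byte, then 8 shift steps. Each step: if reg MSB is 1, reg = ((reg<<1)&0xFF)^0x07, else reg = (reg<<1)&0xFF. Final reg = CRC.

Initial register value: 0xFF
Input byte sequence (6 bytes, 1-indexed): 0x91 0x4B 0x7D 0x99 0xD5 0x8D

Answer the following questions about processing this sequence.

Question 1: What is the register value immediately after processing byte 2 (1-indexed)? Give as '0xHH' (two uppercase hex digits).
After byte 1 (0x91): reg=0x0D
After byte 2 (0x4B): reg=0xD5

Answer: 0xD5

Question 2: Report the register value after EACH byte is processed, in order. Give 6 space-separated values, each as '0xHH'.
0x0D 0xD5 0x51 0x76 0x60 0x8D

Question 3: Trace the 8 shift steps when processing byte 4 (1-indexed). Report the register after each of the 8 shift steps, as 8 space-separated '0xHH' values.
Answer: 0x97 0x29 0x52 0xA4 0x4F 0x9E 0x3B 0x76

Derivation:
After byte 1 (0x91): reg=0x0D
After byte 2 (0x4B): reg=0xD5
After byte 3 (0x7D): reg=0x51
Register before byte 4: 0x51
After XOR with byte 0x99: 0xC8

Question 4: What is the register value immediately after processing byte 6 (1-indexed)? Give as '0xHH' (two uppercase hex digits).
Answer: 0x8D

Derivation:
After byte 1 (0x91): reg=0x0D
After byte 2 (0x4B): reg=0xD5
After byte 3 (0x7D): reg=0x51
After byte 4 (0x99): reg=0x76
After byte 5 (0xD5): reg=0x60
After byte 6 (0x8D): reg=0x8D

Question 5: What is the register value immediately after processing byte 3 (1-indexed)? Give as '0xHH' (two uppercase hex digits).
Answer: 0x51

Derivation:
After byte 1 (0x91): reg=0x0D
After byte 2 (0x4B): reg=0xD5
After byte 3 (0x7D): reg=0x51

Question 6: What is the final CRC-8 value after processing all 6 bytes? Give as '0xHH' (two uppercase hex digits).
Answer: 0x8D

Derivation:
After byte 1 (0x91): reg=0x0D
After byte 2 (0x4B): reg=0xD5
After byte 3 (0x7D): reg=0x51
After byte 4 (0x99): reg=0x76
After byte 5 (0xD5): reg=0x60
After byte 6 (0x8D): reg=0x8D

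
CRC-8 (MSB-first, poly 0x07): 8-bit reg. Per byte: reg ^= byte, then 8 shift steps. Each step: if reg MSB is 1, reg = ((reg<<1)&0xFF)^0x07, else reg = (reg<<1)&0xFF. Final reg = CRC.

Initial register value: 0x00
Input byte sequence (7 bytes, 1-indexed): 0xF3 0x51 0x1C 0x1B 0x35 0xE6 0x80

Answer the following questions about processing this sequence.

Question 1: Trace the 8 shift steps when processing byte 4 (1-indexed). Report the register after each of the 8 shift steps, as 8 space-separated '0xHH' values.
Answer: 0x09 0x12 0x24 0x48 0x90 0x27 0x4E 0x9C

Derivation:
After byte 1 (0xF3): reg=0xD7
After byte 2 (0x51): reg=0x9B
After byte 3 (0x1C): reg=0x9C
Register before byte 4: 0x9C
After XOR with byte 0x1B: 0x87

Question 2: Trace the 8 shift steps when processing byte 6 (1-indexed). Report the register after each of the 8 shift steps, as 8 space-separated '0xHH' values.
Answer: 0x67 0xCE 0x9B 0x31 0x62 0xC4 0x8F 0x19

Derivation:
After byte 1 (0xF3): reg=0xD7
After byte 2 (0x51): reg=0x9B
After byte 3 (0x1C): reg=0x9C
After byte 4 (0x1B): reg=0x9C
After byte 5 (0x35): reg=0x56
Register before byte 6: 0x56
After XOR with byte 0xE6: 0xB0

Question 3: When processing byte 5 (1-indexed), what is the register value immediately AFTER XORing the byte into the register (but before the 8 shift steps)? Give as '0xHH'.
Answer: 0xA9

Derivation:
Register before byte 5: 0x9C
Byte 5: 0x35
0x9C XOR 0x35 = 0xA9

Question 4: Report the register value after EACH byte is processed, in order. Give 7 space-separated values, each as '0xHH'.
0xD7 0x9B 0x9C 0x9C 0x56 0x19 0xC6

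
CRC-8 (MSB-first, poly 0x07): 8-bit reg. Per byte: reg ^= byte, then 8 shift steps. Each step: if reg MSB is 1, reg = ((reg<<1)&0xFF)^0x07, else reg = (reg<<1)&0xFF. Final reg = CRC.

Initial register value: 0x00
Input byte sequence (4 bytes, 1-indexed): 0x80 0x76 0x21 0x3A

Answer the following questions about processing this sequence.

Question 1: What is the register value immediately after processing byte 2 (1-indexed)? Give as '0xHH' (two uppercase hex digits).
After byte 1 (0x80): reg=0x89
After byte 2 (0x76): reg=0xF3

Answer: 0xF3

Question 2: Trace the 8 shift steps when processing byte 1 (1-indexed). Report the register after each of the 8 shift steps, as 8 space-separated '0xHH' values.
Register before byte 1: 0x00
After XOR with byte 0x80: 0x80

Answer: 0x07 0x0E 0x1C 0x38 0x70 0xE0 0xC7 0x89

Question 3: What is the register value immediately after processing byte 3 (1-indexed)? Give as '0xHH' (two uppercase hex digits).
After byte 1 (0x80): reg=0x89
After byte 2 (0x76): reg=0xF3
After byte 3 (0x21): reg=0x30

Answer: 0x30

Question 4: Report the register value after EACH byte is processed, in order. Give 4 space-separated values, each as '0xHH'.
0x89 0xF3 0x30 0x36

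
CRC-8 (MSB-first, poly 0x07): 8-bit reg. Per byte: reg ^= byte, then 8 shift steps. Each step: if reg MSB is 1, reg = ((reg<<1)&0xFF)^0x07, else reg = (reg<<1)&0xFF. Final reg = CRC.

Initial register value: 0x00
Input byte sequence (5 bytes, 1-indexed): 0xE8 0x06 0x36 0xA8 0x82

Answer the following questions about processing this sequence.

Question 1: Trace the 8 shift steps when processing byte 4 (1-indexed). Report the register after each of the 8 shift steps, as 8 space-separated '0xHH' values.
Answer: 0x91 0x25 0x4A 0x94 0x2F 0x5E 0xBC 0x7F

Derivation:
After byte 1 (0xE8): reg=0x96
After byte 2 (0x06): reg=0xF9
After byte 3 (0x36): reg=0x63
Register before byte 4: 0x63
After XOR with byte 0xA8: 0xCB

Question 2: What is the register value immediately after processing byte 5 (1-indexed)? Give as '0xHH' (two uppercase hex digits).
Answer: 0xFD

Derivation:
After byte 1 (0xE8): reg=0x96
After byte 2 (0x06): reg=0xF9
After byte 3 (0x36): reg=0x63
After byte 4 (0xA8): reg=0x7F
After byte 5 (0x82): reg=0xFD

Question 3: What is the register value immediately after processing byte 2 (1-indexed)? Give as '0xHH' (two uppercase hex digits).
After byte 1 (0xE8): reg=0x96
After byte 2 (0x06): reg=0xF9

Answer: 0xF9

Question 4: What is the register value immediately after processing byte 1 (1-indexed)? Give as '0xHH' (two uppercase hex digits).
After byte 1 (0xE8): reg=0x96

Answer: 0x96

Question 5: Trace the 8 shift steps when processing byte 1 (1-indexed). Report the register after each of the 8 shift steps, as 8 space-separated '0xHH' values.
Answer: 0xD7 0xA9 0x55 0xAA 0x53 0xA6 0x4B 0x96

Derivation:
Register before byte 1: 0x00
After XOR with byte 0xE8: 0xE8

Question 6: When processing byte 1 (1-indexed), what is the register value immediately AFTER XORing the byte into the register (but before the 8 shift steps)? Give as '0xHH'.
Answer: 0xE8

Derivation:
Register before byte 1: 0x00
Byte 1: 0xE8
0x00 XOR 0xE8 = 0xE8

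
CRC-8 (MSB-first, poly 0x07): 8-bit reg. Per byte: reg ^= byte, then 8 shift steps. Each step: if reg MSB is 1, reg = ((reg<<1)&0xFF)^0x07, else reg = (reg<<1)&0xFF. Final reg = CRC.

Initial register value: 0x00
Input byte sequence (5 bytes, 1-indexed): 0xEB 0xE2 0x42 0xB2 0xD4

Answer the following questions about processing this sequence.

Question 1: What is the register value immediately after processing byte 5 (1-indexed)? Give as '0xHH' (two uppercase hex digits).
Answer: 0xDB

Derivation:
After byte 1 (0xEB): reg=0x9F
After byte 2 (0xE2): reg=0x74
After byte 3 (0x42): reg=0x82
After byte 4 (0xB2): reg=0x90
After byte 5 (0xD4): reg=0xDB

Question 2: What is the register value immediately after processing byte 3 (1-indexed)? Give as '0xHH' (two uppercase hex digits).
After byte 1 (0xEB): reg=0x9F
After byte 2 (0xE2): reg=0x74
After byte 3 (0x42): reg=0x82

Answer: 0x82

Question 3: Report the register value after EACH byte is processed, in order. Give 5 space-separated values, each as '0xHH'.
0x9F 0x74 0x82 0x90 0xDB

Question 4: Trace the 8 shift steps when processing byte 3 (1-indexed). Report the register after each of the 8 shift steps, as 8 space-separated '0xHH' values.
Answer: 0x6C 0xD8 0xB7 0x69 0xD2 0xA3 0x41 0x82

Derivation:
After byte 1 (0xEB): reg=0x9F
After byte 2 (0xE2): reg=0x74
Register before byte 3: 0x74
After XOR with byte 0x42: 0x36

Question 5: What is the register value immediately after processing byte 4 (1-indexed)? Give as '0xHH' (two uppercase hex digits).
Answer: 0x90

Derivation:
After byte 1 (0xEB): reg=0x9F
After byte 2 (0xE2): reg=0x74
After byte 3 (0x42): reg=0x82
After byte 4 (0xB2): reg=0x90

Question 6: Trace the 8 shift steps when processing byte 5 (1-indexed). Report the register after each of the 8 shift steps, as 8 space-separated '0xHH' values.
After byte 1 (0xEB): reg=0x9F
After byte 2 (0xE2): reg=0x74
After byte 3 (0x42): reg=0x82
After byte 4 (0xB2): reg=0x90
Register before byte 5: 0x90
After XOR with byte 0xD4: 0x44

Answer: 0x88 0x17 0x2E 0x5C 0xB8 0x77 0xEE 0xDB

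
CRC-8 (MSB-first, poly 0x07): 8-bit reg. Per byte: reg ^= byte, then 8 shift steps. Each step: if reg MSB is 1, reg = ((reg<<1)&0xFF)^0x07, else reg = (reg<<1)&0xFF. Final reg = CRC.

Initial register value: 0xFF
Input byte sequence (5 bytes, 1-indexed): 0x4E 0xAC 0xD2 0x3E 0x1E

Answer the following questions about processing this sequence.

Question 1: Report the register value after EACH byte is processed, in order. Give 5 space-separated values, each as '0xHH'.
0x1E 0x17 0x55 0x16 0x38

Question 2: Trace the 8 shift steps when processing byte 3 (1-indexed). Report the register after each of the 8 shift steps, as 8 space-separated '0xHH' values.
Answer: 0x8D 0x1D 0x3A 0x74 0xE8 0xD7 0xA9 0x55

Derivation:
After byte 1 (0x4E): reg=0x1E
After byte 2 (0xAC): reg=0x17
Register before byte 3: 0x17
After XOR with byte 0xD2: 0xC5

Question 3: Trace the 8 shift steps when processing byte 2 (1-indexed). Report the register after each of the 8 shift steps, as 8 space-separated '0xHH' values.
Answer: 0x63 0xC6 0x8B 0x11 0x22 0x44 0x88 0x17

Derivation:
After byte 1 (0x4E): reg=0x1E
Register before byte 2: 0x1E
After XOR with byte 0xAC: 0xB2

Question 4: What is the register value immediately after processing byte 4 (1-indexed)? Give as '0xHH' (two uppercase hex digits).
Answer: 0x16

Derivation:
After byte 1 (0x4E): reg=0x1E
After byte 2 (0xAC): reg=0x17
After byte 3 (0xD2): reg=0x55
After byte 4 (0x3E): reg=0x16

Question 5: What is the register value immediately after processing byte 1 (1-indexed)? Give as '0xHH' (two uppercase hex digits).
Answer: 0x1E

Derivation:
After byte 1 (0x4E): reg=0x1E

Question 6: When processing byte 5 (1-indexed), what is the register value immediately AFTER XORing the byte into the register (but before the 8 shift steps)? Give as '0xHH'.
Register before byte 5: 0x16
Byte 5: 0x1E
0x16 XOR 0x1E = 0x08

Answer: 0x08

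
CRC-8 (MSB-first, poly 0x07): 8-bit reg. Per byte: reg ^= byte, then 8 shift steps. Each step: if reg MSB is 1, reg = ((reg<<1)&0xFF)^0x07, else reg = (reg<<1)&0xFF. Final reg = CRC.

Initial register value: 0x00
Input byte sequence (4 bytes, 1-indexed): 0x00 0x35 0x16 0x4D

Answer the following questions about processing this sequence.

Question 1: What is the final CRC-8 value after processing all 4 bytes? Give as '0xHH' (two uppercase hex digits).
Answer: 0xEC

Derivation:
After byte 1 (0x00): reg=0x00
After byte 2 (0x35): reg=0x8B
After byte 3 (0x16): reg=0xDA
After byte 4 (0x4D): reg=0xEC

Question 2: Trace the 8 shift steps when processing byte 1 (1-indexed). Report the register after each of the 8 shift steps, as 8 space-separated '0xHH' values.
Answer: 0x00 0x00 0x00 0x00 0x00 0x00 0x00 0x00

Derivation:
Register before byte 1: 0x00
After XOR with byte 0x00: 0x00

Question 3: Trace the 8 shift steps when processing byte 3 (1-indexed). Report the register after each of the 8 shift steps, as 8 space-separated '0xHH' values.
Answer: 0x3D 0x7A 0xF4 0xEF 0xD9 0xB5 0x6D 0xDA

Derivation:
After byte 1 (0x00): reg=0x00
After byte 2 (0x35): reg=0x8B
Register before byte 3: 0x8B
After XOR with byte 0x16: 0x9D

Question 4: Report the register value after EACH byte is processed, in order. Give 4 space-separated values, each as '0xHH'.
0x00 0x8B 0xDA 0xEC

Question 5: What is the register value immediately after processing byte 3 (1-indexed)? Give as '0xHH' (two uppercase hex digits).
After byte 1 (0x00): reg=0x00
After byte 2 (0x35): reg=0x8B
After byte 3 (0x16): reg=0xDA

Answer: 0xDA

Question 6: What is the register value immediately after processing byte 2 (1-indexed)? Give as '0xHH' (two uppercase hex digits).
After byte 1 (0x00): reg=0x00
After byte 2 (0x35): reg=0x8B

Answer: 0x8B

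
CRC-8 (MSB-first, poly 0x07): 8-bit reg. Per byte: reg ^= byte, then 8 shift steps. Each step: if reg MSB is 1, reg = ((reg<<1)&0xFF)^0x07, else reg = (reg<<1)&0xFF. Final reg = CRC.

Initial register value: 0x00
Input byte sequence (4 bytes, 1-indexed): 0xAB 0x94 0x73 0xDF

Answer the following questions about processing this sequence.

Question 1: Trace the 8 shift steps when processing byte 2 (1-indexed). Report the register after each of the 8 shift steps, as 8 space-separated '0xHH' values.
After byte 1 (0xAB): reg=0x58
Register before byte 2: 0x58
After XOR with byte 0x94: 0xCC

Answer: 0x9F 0x39 0x72 0xE4 0xCF 0x99 0x35 0x6A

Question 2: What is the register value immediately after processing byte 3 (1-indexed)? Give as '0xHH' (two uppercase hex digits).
After byte 1 (0xAB): reg=0x58
After byte 2 (0x94): reg=0x6A
After byte 3 (0x73): reg=0x4F

Answer: 0x4F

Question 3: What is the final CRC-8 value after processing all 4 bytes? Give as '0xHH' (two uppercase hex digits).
After byte 1 (0xAB): reg=0x58
After byte 2 (0x94): reg=0x6A
After byte 3 (0x73): reg=0x4F
After byte 4 (0xDF): reg=0xF9

Answer: 0xF9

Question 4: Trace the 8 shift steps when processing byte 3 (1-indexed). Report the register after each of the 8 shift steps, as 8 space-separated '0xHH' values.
Answer: 0x32 0x64 0xC8 0x97 0x29 0x52 0xA4 0x4F

Derivation:
After byte 1 (0xAB): reg=0x58
After byte 2 (0x94): reg=0x6A
Register before byte 3: 0x6A
After XOR with byte 0x73: 0x19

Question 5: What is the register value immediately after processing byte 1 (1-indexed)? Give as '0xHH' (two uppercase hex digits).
Answer: 0x58

Derivation:
After byte 1 (0xAB): reg=0x58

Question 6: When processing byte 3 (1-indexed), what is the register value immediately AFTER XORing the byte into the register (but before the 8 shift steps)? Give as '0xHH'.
Register before byte 3: 0x6A
Byte 3: 0x73
0x6A XOR 0x73 = 0x19

Answer: 0x19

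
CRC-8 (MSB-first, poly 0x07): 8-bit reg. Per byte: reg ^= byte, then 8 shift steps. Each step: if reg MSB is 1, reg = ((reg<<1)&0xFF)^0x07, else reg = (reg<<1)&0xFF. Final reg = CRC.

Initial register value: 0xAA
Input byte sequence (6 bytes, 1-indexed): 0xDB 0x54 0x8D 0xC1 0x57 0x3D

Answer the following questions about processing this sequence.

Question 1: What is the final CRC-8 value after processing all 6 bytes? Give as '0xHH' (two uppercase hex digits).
Answer: 0x72

Derivation:
After byte 1 (0xDB): reg=0x50
After byte 2 (0x54): reg=0x1C
After byte 3 (0x8D): reg=0xFE
After byte 4 (0xC1): reg=0xBD
After byte 5 (0x57): reg=0x98
After byte 6 (0x3D): reg=0x72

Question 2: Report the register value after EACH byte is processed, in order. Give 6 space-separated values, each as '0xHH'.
0x50 0x1C 0xFE 0xBD 0x98 0x72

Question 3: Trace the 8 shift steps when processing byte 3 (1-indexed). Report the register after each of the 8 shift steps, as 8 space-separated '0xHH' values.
After byte 1 (0xDB): reg=0x50
After byte 2 (0x54): reg=0x1C
Register before byte 3: 0x1C
After XOR with byte 0x8D: 0x91

Answer: 0x25 0x4A 0x94 0x2F 0x5E 0xBC 0x7F 0xFE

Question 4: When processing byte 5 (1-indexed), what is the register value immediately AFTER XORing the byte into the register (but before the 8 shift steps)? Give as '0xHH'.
Answer: 0xEA

Derivation:
Register before byte 5: 0xBD
Byte 5: 0x57
0xBD XOR 0x57 = 0xEA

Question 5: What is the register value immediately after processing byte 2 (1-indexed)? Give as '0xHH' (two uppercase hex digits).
Answer: 0x1C

Derivation:
After byte 1 (0xDB): reg=0x50
After byte 2 (0x54): reg=0x1C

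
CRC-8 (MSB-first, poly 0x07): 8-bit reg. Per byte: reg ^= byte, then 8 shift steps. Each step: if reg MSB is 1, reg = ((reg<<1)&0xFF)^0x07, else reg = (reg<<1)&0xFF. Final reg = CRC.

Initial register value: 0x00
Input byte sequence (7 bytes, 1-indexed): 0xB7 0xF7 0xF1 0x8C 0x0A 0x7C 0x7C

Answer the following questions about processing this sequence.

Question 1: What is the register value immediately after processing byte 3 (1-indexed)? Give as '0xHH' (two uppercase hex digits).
Answer: 0x5A

Derivation:
After byte 1 (0xB7): reg=0x0C
After byte 2 (0xF7): reg=0xEF
After byte 3 (0xF1): reg=0x5A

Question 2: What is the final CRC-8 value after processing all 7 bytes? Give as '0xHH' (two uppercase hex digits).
After byte 1 (0xB7): reg=0x0C
After byte 2 (0xF7): reg=0xEF
After byte 3 (0xF1): reg=0x5A
After byte 4 (0x8C): reg=0x2C
After byte 5 (0x0A): reg=0xF2
After byte 6 (0x7C): reg=0xA3
After byte 7 (0x7C): reg=0x13

Answer: 0x13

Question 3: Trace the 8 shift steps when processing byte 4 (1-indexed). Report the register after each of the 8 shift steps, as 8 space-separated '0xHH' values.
Answer: 0xAB 0x51 0xA2 0x43 0x86 0x0B 0x16 0x2C

Derivation:
After byte 1 (0xB7): reg=0x0C
After byte 2 (0xF7): reg=0xEF
After byte 3 (0xF1): reg=0x5A
Register before byte 4: 0x5A
After XOR with byte 0x8C: 0xD6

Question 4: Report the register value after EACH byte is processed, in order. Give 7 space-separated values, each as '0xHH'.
0x0C 0xEF 0x5A 0x2C 0xF2 0xA3 0x13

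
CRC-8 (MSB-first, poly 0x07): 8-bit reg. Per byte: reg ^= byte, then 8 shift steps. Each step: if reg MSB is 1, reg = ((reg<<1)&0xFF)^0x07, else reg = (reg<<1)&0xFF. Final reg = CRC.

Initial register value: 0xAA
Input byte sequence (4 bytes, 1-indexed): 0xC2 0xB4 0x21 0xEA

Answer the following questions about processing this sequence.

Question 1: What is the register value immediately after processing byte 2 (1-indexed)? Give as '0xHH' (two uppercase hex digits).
After byte 1 (0xC2): reg=0x1F
After byte 2 (0xB4): reg=0x58

Answer: 0x58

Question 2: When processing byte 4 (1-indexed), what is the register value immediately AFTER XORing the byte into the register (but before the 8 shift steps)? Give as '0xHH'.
Register before byte 4: 0x68
Byte 4: 0xEA
0x68 XOR 0xEA = 0x82

Answer: 0x82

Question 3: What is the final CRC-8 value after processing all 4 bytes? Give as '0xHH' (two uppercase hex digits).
Answer: 0x87

Derivation:
After byte 1 (0xC2): reg=0x1F
After byte 2 (0xB4): reg=0x58
After byte 3 (0x21): reg=0x68
After byte 4 (0xEA): reg=0x87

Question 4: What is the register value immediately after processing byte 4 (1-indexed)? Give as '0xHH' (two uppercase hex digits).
Answer: 0x87

Derivation:
After byte 1 (0xC2): reg=0x1F
After byte 2 (0xB4): reg=0x58
After byte 3 (0x21): reg=0x68
After byte 4 (0xEA): reg=0x87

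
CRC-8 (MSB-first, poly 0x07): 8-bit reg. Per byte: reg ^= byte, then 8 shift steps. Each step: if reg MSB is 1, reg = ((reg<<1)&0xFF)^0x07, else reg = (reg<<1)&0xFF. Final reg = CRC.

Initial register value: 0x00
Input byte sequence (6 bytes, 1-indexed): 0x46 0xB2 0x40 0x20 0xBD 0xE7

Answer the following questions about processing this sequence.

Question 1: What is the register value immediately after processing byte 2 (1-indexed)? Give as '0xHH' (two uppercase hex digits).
Answer: 0x32

Derivation:
After byte 1 (0x46): reg=0xD5
After byte 2 (0xB2): reg=0x32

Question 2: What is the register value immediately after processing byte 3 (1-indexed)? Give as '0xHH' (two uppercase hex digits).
After byte 1 (0x46): reg=0xD5
After byte 2 (0xB2): reg=0x32
After byte 3 (0x40): reg=0x59

Answer: 0x59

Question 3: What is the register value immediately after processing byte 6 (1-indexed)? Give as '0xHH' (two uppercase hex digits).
Answer: 0x40

Derivation:
After byte 1 (0x46): reg=0xD5
After byte 2 (0xB2): reg=0x32
After byte 3 (0x40): reg=0x59
After byte 4 (0x20): reg=0x68
After byte 5 (0xBD): reg=0x25
After byte 6 (0xE7): reg=0x40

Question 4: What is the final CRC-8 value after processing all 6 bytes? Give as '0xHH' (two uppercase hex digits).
Answer: 0x40

Derivation:
After byte 1 (0x46): reg=0xD5
After byte 2 (0xB2): reg=0x32
After byte 3 (0x40): reg=0x59
After byte 4 (0x20): reg=0x68
After byte 5 (0xBD): reg=0x25
After byte 6 (0xE7): reg=0x40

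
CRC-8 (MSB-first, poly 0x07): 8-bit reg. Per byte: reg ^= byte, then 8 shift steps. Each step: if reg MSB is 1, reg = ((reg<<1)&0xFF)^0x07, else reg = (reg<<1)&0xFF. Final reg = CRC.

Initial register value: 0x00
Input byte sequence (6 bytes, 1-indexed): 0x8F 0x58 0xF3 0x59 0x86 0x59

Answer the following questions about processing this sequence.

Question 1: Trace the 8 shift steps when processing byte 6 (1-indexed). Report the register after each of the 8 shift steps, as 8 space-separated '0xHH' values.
After byte 1 (0x8F): reg=0xA4
After byte 2 (0x58): reg=0xFA
After byte 3 (0xF3): reg=0x3F
After byte 4 (0x59): reg=0x35
After byte 5 (0x86): reg=0x10
Register before byte 6: 0x10
After XOR with byte 0x59: 0x49

Answer: 0x92 0x23 0x46 0x8C 0x1F 0x3E 0x7C 0xF8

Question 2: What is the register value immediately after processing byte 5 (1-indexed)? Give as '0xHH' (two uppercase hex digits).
Answer: 0x10

Derivation:
After byte 1 (0x8F): reg=0xA4
After byte 2 (0x58): reg=0xFA
After byte 3 (0xF3): reg=0x3F
After byte 4 (0x59): reg=0x35
After byte 5 (0x86): reg=0x10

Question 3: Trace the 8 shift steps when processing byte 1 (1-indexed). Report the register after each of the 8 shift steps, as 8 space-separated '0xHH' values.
Register before byte 1: 0x00
After XOR with byte 0x8F: 0x8F

Answer: 0x19 0x32 0x64 0xC8 0x97 0x29 0x52 0xA4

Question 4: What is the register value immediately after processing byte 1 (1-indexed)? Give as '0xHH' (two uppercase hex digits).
After byte 1 (0x8F): reg=0xA4

Answer: 0xA4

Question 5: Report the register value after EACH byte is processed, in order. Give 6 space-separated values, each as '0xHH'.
0xA4 0xFA 0x3F 0x35 0x10 0xF8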